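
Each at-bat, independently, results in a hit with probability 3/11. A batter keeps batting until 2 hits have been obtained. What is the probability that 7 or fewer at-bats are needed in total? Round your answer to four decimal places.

Finishing within 7 at-bats ⇔ at least 2 successes in the first 7. With X ~ Binomial(7, 0.272727), P(Y ≤ 7) = 1 − P(X ≤ 1).
  k=0: C(7,0)·0.272727^0·0.727273^7 = 0.107617
  k=1: C(7,1)·0.272727^1·0.727273^6 = 0.282495
1 − 0.390112 = 0.609888

0.6099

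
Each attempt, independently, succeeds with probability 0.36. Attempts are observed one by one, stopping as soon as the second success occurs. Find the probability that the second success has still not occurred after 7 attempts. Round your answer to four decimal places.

0.2172

Needing more than 7 attempts ⇔ fewer than 2 successes in the first 7. With X ~ Binomial(7, 0.36), P(Y > 7) = P(X ≤ 1).
  k=0: C(7,0)·0.36^0·0.64^7 = 0.043980
  k=1: C(7,1)·0.36^1·0.64^6 = 0.173173
P(X ≤ 1) = 0.217154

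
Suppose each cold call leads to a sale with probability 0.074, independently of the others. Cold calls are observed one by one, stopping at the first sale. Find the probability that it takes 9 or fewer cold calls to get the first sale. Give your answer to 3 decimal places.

0.499

Y = number of cold calls to the first success; geometric, p = 0.074.
P(Y ≤ 9) = 1 − (1−p)^9 = 1 − 0.50061 = 0.49939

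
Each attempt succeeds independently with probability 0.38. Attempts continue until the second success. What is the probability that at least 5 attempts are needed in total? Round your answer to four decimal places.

0.5100

Needing more than 4 attempts ⇔ fewer than 2 successes in the first 4. With X ~ Binomial(4, 0.38), P(Y > 4) = P(X ≤ 1).
  k=0: C(4,0)·0.38^0·0.62^4 = 0.147763
  k=1: C(4,1)·0.38^1·0.62^3 = 0.362259
P(X ≤ 1) = 0.510022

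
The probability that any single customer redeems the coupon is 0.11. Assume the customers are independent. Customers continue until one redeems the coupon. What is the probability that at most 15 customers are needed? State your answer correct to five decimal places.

0.82588

Y = number of customers to the first success; geometric, p = 0.11.
P(Y ≤ 15) = 1 − (1−p)^15 = 1 − 0.1741206 = 0.8258794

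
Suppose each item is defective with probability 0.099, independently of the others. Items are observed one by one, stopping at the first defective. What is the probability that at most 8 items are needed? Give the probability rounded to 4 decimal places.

0.5657

Y = number of items to the first success; geometric, p = 0.099.
P(Y ≤ 8) = 1 − (1−p)^8 = 1 − 0.434308 = 0.565692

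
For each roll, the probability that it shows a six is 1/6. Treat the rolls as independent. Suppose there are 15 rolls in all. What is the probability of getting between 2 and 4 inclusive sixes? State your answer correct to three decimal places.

X ~ Binomial(15, 0.166667); P(2 ≤ X ≤ 4) = Σ C(15,k) p^k (1−p)^(15−k) over k:
  k=2: C(15,2)·0.166667^2·0.833333^13 = 0.27260
  k=3: C(15,3)·0.166667^3·0.833333^12 = 0.23626
  k=4: C(15,4)·0.166667^4·0.833333^11 = 0.14175
Total = 0.65061

0.651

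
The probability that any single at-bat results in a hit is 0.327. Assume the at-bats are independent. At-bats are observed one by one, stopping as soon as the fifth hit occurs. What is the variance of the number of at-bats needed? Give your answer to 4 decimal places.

31.4695

Y = total at-bats until the fifth success; negative binomial with r=5, p=0.327.
Var(Y) = r(1−p)/p² = 5·0.673 / 0.327² = 31.469480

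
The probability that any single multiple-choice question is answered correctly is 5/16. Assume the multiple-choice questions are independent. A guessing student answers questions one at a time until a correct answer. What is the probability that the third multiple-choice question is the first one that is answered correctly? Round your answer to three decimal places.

0.148

Geometric (trials to first success), p = 0.3125.
P(Y = 3) = (1−p)^2 · p = 0.47266 · 0.3125 = 0.14771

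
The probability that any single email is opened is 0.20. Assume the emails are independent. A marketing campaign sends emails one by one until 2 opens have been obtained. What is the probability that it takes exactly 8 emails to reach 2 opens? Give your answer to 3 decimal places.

0.073

Y = trial on which the second success occurs; negative binomial, r=2, p=0.20.
P(Y=8) = C(7,1) · p^2 · (1−p)^6
= 7 · 0.04 · 0.26214 = 0.07340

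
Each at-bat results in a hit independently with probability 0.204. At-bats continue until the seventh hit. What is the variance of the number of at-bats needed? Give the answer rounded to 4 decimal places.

Y = total at-bats until the seventh success; negative binomial with r=7, p=0.204.
Var(Y) = r(1−p)/p² = 7·0.796 / 0.204² = 133.890811

133.8908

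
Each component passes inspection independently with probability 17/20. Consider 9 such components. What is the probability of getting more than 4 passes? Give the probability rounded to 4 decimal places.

0.9944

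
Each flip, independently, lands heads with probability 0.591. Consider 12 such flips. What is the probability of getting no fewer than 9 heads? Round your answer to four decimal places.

0.2067

X ~ Binomial(12, 0.591); P(X ≥ 9) = Σ C(12,k) p^k (1−p)^(12−k) over k:
  k=9: C(12,9)·0.591^9·0.409^3 = 0.132398
  k=10: C(12,10)·0.591^10·0.409^2 = 0.057394
  k=11: C(12,11)·0.591^11·0.409^1 = 0.015079
  k=12: C(12,12)·0.591^12·0.409^0 = 0.001816
Total = 0.206686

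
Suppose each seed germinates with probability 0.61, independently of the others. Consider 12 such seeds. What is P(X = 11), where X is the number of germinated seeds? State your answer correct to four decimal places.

0.0204

X ~ Binomial(n=12, p=0.61).
P(X=11) = C(12,11) · p^11 · (1−p)^1
= 12 · 0.0043514 · 0.39 = 0.020365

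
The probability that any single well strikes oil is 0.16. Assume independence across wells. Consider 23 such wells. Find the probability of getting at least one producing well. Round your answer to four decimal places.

0.9819

P(at least one) = 1 − P(none) = 1 − (1 − 0.16)^23
= 1 − 0.018131 = 0.981869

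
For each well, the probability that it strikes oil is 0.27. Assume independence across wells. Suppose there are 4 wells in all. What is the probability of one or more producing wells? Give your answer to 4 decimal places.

0.7160

P(at least one) = 1 − P(none) = 1 − (1 − 0.27)^4
= 1 − 0.283982 = 0.716018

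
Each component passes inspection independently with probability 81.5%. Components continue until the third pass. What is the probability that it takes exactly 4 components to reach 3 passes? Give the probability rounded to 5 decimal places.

0.30045

Y = trial on which the third success occurs; negative binomial, r=3, p=0.815.
P(Y=4) = C(3,2) · p^3 · (1−p)^1
= 3 · 0.54134 · 0.185 = 0.3004456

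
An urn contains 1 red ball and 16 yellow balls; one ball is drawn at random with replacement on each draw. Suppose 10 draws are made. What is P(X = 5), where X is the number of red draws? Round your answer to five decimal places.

X ~ Binomial(n=10, p=0.058824).
P(X=5) = C(10,5) · p^5 · (1−p)^5
= 252 · 7.043e-07 · 0.73851 = 0.0001311

0.00013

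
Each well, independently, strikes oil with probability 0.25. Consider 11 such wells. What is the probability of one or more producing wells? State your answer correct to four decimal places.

P(at least one) = 1 − P(none) = 1 − (1 − 0.25)^11
= 1 − 0.042235 = 0.957765

0.9578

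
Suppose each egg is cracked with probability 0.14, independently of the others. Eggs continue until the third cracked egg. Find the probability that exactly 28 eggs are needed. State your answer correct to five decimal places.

0.02219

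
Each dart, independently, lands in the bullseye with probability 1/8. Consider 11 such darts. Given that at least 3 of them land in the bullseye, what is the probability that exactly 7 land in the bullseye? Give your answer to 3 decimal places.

X ~ Binomial(11, 0.125). Want P(X=7 | X≥3) = P(X=7) / P(X≥3).
P(X=7) = C(11,7)·0.125^7·0.875^4 = 0.00009
P(X≥3) = 1 − 0.23019 − 0.36173 − 0.25838 = 0.14970
Ratio = 0.00009 / 0.14970 = 0.00062

0.001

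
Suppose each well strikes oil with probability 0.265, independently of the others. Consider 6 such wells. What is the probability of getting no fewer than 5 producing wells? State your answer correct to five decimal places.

X ~ Binomial(6, 0.265); P(X ≥ 5) = Σ C(6,k) p^k (1−p)^(6−k) over k:
  k=5: C(6,5)·0.265^5·0.735^1 = 0.0057633
  k=6: C(6,6)·0.265^6·0.735^0 = 0.0003463
Total = 0.0061096

0.00611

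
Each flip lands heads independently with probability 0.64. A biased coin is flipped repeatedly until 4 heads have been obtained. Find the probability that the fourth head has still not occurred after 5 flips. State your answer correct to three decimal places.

Needing more than 5 flips ⇔ fewer than 4 successes in the first 5. With X ~ Binomial(5, 0.64), P(Y > 5) = P(X ≤ 3).
  k=0: C(5,0)·0.64^0·0.36^5 = 0.00605
  k=1: C(5,1)·0.64^1·0.36^4 = 0.05375
  k=2: C(5,2)·0.64^2·0.36^3 = 0.19110
  k=3: C(5,3)·0.64^3·0.36^2 = 0.33974
P(X ≤ 3) = 0.59064

0.591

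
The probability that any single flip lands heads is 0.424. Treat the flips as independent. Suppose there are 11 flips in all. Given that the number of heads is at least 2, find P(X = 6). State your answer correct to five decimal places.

X ~ Binomial(11, 0.424). Want P(X=6 | X≥2) = P(X=6) / P(X≥2).
P(X=6) = C(11,6)·0.424^6·0.576^5 = 0.1701961
P(X≥2) = 1 − 0.0023155 − 0.0187492 = 0.9789353
Ratio = 0.1701961 / 0.9789353 = 0.1738584

0.17386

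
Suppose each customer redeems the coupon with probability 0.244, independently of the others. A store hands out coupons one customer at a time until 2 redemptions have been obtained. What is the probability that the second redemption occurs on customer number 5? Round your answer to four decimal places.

0.1029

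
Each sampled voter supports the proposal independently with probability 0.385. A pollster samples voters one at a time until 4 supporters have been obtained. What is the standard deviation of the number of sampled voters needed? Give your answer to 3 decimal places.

4.074

Y = total sampled voters until the fourth success; negative binomial with r=4, p=0.385.
SD(Y) = √[r(1−p)/p²] = √(16.59639) = 4.07387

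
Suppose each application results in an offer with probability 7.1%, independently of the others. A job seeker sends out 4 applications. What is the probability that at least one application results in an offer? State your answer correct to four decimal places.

0.2552

P(at least one) = 1 − P(none) = 1 − (1 − 0.071)^4
= 1 − 0.744840 = 0.255160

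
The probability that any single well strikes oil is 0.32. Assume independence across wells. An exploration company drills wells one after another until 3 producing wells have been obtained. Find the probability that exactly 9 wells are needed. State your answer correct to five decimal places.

Y = trial on which the third success occurs; negative binomial, r=3, p=0.32.
P(Y=9) = C(8,2) · p^3 · (1−p)^6
= 28 · 0.032768 · 0.098867 = 0.0907113

0.09071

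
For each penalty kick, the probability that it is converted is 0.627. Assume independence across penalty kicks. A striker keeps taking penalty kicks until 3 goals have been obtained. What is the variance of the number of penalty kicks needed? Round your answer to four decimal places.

2.8464

Y = total penalty kicks until the third success; negative binomial with r=3, p=0.627.
Var(Y) = r(1−p)/p² = 3·0.373 / 0.627² = 2.846394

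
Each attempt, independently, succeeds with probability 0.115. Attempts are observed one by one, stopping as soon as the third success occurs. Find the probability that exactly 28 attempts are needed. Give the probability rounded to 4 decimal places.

Y = trial on which the third success occurs; negative binomial, r=3, p=0.115.
P(Y=28) = C(27,2) · p^3 · (1−p)^25
= 351 · 0.0015209 · 0.047161 = 0.025176

0.0252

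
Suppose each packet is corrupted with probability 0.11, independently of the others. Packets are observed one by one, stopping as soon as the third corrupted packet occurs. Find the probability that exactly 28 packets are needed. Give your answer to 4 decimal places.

0.0254

Y = trial on which the third success occurs; negative binomial, r=3, p=0.11.
P(Y=28) = C(27,2) · p^3 · (1−p)^25
= 351 · 0.001331 · 0.054294 = 0.025365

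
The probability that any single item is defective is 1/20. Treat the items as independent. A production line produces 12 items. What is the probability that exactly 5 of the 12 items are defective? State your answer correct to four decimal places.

X ~ Binomial(n=12, p=0.05).
P(X=5) = C(12,5) · p^5 · (1−p)^7
= 792 · 3.125e-07 · 0.69834 = 0.000173

0.0002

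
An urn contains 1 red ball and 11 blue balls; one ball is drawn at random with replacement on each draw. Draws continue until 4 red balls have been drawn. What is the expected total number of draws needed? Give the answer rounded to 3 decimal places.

48.000

Y = total draws until the fourth success; negative binomial with r=4, p=0.083333.
E[Y] = r / p = 4 / 0.083333 = 48.00000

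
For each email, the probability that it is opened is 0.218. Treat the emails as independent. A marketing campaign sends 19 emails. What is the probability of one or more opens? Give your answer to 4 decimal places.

0.9906

P(at least one) = 1 − P(none) = 1 − (1 − 0.218)^19
= 1 − 0.009353 = 0.990647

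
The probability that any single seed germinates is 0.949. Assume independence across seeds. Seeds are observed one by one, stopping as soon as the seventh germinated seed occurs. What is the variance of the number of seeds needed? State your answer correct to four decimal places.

Y = total seeds until the seventh success; negative binomial with r=7, p=0.949.
Var(Y) = r(1−p)/p² = 7·0.051 / 0.949² = 0.396402

0.3964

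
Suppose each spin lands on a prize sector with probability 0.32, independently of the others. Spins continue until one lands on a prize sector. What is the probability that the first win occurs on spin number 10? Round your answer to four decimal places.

Geometric (trials to first success), p = 0.32.
P(Y = 10) = (1−p)^9 · p = 0.031087 · 0.32 = 0.009948

0.0099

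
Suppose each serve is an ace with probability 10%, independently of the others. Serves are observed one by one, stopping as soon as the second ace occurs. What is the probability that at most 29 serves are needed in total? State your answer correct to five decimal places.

Finishing within 29 serves ⇔ at least 2 successes in the first 29. With X ~ Binomial(29, 0.10), P(Y ≤ 29) = 1 − P(X ≤ 1).
  k=0: C(29,0)·0.10^0·0.90^29 = 0.0471013
  k=1: C(29,1)·0.10^1·0.90^28 = 0.1517708
1 − 0.1988721 = 0.8011279

0.80113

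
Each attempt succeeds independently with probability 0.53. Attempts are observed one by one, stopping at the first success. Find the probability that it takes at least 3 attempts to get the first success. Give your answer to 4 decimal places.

Y = number of attempts to the first success; geometric, p = 0.53.
P(Y > 2) = P(first 2 all fail) = (1−p)^2 = 0.220900

0.2209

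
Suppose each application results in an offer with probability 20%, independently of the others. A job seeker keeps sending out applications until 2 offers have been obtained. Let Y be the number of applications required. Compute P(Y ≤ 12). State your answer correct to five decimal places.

Finishing within 12 applications ⇔ at least 2 successes in the first 12. With X ~ Binomial(12, 0.20), P(Y ≤ 12) = 1 − P(X ≤ 1).
  k=0: C(12,0)·0.20^0·0.80^12 = 0.0687195
  k=1: C(12,1)·0.20^1·0.80^11 = 0.2061584
1 − 0.2748779 = 0.7251221

0.72512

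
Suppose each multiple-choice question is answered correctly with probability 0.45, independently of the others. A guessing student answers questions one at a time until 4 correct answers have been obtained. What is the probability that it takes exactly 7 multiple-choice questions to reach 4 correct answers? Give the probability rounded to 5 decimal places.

Y = trial on which the fourth success occurs; negative binomial, r=4, p=0.45.
P(Y=7) = C(6,3) · p^4 · (1−p)^3
= 20 · 0.041006 · 0.16637 = 0.1364483

0.13645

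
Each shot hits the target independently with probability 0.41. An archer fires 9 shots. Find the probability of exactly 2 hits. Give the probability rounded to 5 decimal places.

X ~ Binomial(n=9, p=0.41).
P(X=2) = C(9,2) · p^2 · (1−p)^7
= 36 · 0.1681 · 0.024887 = 0.1506032

0.15060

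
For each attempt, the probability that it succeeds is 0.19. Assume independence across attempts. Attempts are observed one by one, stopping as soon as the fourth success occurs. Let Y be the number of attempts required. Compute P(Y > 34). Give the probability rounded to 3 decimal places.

Needing more than 34 attempts ⇔ fewer than 4 successes in the first 34. With X ~ Binomial(34, 0.19), P(Y > 34) = P(X ≤ 3).
  k=0: C(34,0)·0.19^0·0.81^34 = 0.00077
  k=1: C(34,1)·0.19^1·0.81^33 = 0.00617
  k=2: C(34,2)·0.19^2·0.81^32 = 0.02388
  k=3: C(34,3)·0.19^3·0.81^31 = 0.05974
P(X ≤ 3) = 0.09056

0.091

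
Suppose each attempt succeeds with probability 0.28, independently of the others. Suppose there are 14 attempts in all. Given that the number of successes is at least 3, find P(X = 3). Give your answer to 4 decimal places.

X ~ Binomial(14, 0.28). Want P(X=3 | X≥3) = P(X=3) / P(X≥3).
P(X=3) = C(14,3)·0.28^3·0.72^11 = 0.215394
P(X≥3) = 1 − 0.010061 − 0.054778 − 0.138467 = 0.796693
Ratio = 0.215394 / 0.796693 = 0.270360

0.2704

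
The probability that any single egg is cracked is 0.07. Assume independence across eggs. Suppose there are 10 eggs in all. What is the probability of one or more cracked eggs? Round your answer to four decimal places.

0.5160

P(at least one) = 1 − P(none) = 1 − (1 − 0.07)^10
= 1 − 0.483982 = 0.516018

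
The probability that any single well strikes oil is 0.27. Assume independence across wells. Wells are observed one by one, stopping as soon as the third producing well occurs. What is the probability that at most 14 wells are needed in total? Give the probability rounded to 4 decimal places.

Finishing within 14 wells ⇔ at least 3 successes in the first 14. With X ~ Binomial(14, 0.27), P(Y ≤ 14) = 1 − P(X ≤ 2).
  k=0: C(14,0)·0.27^0·0.73^14 = 0.012205
  k=1: C(14,1)·0.27^1·0.73^13 = 0.063196
  k=2: C(14,2)·0.27^2·0.73^12 = 0.151930
1 − 0.227330 = 0.772670

0.7727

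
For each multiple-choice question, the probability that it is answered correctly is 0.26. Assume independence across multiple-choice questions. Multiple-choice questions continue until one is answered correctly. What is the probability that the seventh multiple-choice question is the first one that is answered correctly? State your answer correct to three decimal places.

0.043

Geometric (trials to first success), p = 0.26.
P(Y = 7) = (1−p)^6 · p = 0.16421 · 0.26 = 0.04269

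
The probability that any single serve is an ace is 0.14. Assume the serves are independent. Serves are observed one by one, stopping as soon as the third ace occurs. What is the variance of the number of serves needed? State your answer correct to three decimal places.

131.633

Y = total serves until the third success; negative binomial with r=3, p=0.14.
Var(Y) = r(1−p)/p² = 3·0.86 / 0.14² = 131.63265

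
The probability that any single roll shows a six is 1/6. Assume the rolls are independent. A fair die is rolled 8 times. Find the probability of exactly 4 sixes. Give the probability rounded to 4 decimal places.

0.0260

X ~ Binomial(n=8, p=0.166667).
P(X=4) = C(8,4) · p^4 · (1−p)^4
= 70 · 0.0007716 · 0.48225 = 0.026048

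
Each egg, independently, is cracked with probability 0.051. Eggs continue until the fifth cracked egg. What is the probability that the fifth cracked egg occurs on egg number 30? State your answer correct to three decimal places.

Y = trial on which the fifth success occurs; negative binomial, r=5, p=0.051.
P(Y=30) = C(29,4) · p^5 · (1−p)^25
= 23751 · 3.4503e-07 · 0.27018 = 0.00221

0.002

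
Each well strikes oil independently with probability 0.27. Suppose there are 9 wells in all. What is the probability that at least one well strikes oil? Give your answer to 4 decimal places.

0.9411

P(at least one) = 1 − P(none) = 1 − (1 − 0.27)^9
= 1 − 0.058872 = 0.941128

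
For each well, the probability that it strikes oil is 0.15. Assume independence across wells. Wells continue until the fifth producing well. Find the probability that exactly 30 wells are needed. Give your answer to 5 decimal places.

Y = trial on which the fifth success occurs; negative binomial, r=5, p=0.15.
P(Y=30) = C(29,4) · p^5 · (1−p)^25
= 23751 · 7.5937e-05 · 0.017198 = 0.0310178

0.03102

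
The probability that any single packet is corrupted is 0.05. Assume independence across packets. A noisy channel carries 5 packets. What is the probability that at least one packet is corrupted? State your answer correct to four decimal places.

P(at least one) = 1 − P(none) = 1 − (1 − 0.05)^5
= 1 − 0.773781 = 0.226219

0.2262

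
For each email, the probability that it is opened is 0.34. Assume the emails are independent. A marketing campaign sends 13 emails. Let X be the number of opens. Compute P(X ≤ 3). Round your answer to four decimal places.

0.3043

X ~ Binomial(13, 0.34); P(X ≤ 3) = Σ C(13,k) p^k (1−p)^(13−k) over k:
  k=0: C(13,0)·0.34^0·0.66^13 = 0.004509
  k=1: C(13,1)·0.34^1·0.66^12 = 0.030196
  k=2: C(13,2)·0.34^2·0.66^11 = 0.093333
  k=3: C(13,3)·0.34^3·0.66^10 = 0.176296
Total = 0.304334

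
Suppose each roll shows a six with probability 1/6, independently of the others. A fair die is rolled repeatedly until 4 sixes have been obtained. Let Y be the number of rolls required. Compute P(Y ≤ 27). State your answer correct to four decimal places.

Finishing within 27 rolls ⇔ at least 4 successes in the first 27. With X ~ Binomial(27, 0.166667), P(Y ≤ 27) = 1 − P(X ≤ 3).
  k=0: C(27,0)·0.166667^0·0.833333^27 = 0.007280
  k=1: C(27,1)·0.166667^1·0.833333^26 = 0.039310
  k=2: C(27,2)·0.166667^2·0.833333^25 = 0.102205
  k=3: C(27,3)·0.166667^3·0.833333^24 = 0.170342
1 − 0.319137 = 0.680863

0.6809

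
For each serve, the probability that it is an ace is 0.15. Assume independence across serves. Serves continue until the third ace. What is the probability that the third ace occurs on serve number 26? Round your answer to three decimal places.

0.024

Y = trial on which the third success occurs; negative binomial, r=3, p=0.15.
P(Y=26) = C(25,2) · p^3 · (1−p)^23
= 300 · 0.003375 · 0.023803 = 0.02410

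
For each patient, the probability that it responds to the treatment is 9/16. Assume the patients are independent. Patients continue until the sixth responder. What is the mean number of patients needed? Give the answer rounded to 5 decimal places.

10.66667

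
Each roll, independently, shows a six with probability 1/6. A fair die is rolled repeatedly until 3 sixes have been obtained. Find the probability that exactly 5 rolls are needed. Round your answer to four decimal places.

Y = trial on which the third success occurs; negative binomial, r=3, p=0.166667.
P(Y=5) = C(4,2) · p^3 · (1−p)^2
= 6 · 0.0046296 · 0.69444 = 0.019290

0.0193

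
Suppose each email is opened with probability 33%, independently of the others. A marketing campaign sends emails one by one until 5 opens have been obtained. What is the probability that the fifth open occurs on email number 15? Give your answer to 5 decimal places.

0.07141

Y = trial on which the fifth success occurs; negative binomial, r=5, p=0.33.
P(Y=15) = C(14,4) · p^5 · (1−p)^10
= 1001 · 0.0039135 · 0.018228 = 0.0714088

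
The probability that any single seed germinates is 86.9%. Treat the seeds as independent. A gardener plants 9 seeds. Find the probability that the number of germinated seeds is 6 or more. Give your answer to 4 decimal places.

0.9785

X ~ Binomial(9, 0.869); P(X ≥ 6) = Σ C(9,k) p^k (1−p)^(9−k) over k:
  k=6: C(9,6)·0.869^6·0.131^3 = 0.081323
  k=7: C(9,7)·0.869^7·0.131^2 = 0.231198
  k=8: C(9,8)·0.869^8·0.131^1 = 0.383418
  k=9: C(9,9)·0.869^9·0.131^0 = 0.282604
Total = 0.978542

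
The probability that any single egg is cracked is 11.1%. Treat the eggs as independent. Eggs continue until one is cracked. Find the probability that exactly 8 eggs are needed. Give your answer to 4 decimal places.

0.0487

Geometric (trials to first success), p = 0.111.
P(Y = 8) = (1−p)^7 · p = 0.43885 · 0.111 = 0.048712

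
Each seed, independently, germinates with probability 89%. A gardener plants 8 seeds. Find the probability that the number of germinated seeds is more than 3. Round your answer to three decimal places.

0.999

X ~ Binomial(8, 0.89); P(X ≥ 4) = Σ C(8,k) p^k (1−p)^(8−k) over k:
  k=4: C(8,4)·0.89^4·0.11^4 = 0.00643
  k=5: C(8,5)·0.89^5·0.11^3 = 0.04162
  k=6: C(8,6)·0.89^6·0.11^2 = 0.16838
  k=7: C(8,7)·0.89^7·0.11^1 = 0.38924
  k=8: C(8,8)·0.89^8·0.11^0 = 0.39366
Total = 0.99932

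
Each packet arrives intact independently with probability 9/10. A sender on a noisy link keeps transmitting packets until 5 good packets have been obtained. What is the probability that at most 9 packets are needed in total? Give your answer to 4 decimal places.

0.9991

Finishing within 9 packets ⇔ at least 5 successes in the first 9. With X ~ Binomial(9, 0.90), P(Y ≤ 9) = 1 − P(X ≤ 4).
  k=0: C(9,0)·0.90^0·0.10^9 = 0.000000
  k=1: C(9,1)·0.90^1·0.10^8 = 0.000000
  k=2: C(9,2)·0.90^2·0.10^7 = 0.000003
  k=3: C(9,3)·0.90^3·0.10^6 = 0.000061
  k=4: C(9,4)·0.90^4·0.10^5 = 0.000827
1 − 0.000891 = 0.999109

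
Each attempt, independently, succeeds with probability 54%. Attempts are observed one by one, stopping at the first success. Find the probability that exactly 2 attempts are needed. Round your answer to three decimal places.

0.248

Geometric (trials to first success), p = 0.54.
P(Y = 2) = (1−p)^1 · p = 0.46 · 0.54 = 0.24840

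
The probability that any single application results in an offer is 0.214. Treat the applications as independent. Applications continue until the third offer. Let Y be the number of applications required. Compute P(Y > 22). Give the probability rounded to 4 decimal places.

0.1207

Needing more than 22 applications ⇔ fewer than 3 successes in the first 22. With X ~ Binomial(22, 0.214), P(Y > 22) = P(X ≤ 2).
  k=0: C(22,0)·0.214^0·0.786^22 = 0.005004
  k=1: C(22,1)·0.214^1·0.786^21 = 0.029972
  k=2: C(22,2)·0.214^2·0.786^20 = 0.085682
P(X ≤ 2) = 0.120658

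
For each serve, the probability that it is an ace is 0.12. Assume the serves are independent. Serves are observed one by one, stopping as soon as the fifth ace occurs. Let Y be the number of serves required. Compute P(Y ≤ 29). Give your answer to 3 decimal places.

0.264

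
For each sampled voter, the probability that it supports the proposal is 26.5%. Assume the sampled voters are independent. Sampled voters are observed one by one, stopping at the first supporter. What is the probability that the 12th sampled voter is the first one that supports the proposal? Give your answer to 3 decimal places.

Geometric (trials to first success), p = 0.265.
P(Y = 12) = (1−p)^11 · p = 0.033819 · 0.265 = 0.00896

0.009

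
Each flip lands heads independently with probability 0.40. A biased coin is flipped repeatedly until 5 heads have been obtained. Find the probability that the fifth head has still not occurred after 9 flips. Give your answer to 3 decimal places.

0.733

Needing more than 9 flips ⇔ fewer than 5 successes in the first 9. With X ~ Binomial(9, 0.40), P(Y > 9) = P(X ≤ 4).
  k=0: C(9,0)·0.40^0·0.60^9 = 0.01008
  k=1: C(9,1)·0.40^1·0.60^8 = 0.06047
  k=2: C(9,2)·0.40^2·0.60^7 = 0.16124
  k=3: C(9,3)·0.40^3·0.60^6 = 0.25082
  k=4: C(9,4)·0.40^4·0.60^5 = 0.25082
P(X ≤ 4) = 0.73343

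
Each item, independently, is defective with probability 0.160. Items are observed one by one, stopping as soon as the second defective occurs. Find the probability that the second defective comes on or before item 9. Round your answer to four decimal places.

Finishing within 9 items ⇔ at least 2 successes in the first 9. With X ~ Binomial(9, 0.16), P(Y ≤ 9) = 1 − P(X ≤ 1).
  k=0: C(9,0)·0.16^0·0.84^9 = 0.208216
  k=1: C(9,1)·0.16^1·0.84^8 = 0.356941
1 − 0.565157 = 0.434843

0.4348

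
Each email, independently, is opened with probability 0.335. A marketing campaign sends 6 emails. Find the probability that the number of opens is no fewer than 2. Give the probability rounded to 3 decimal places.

0.652

X ~ Binomial(6, 0.335); P(X ≥ 2) = Σ C(6,k) p^k (1−p)^(6−k) over k:
  k=2: C(6,2)·0.335^2·0.665^4 = 0.32921
  k=3: C(6,3)·0.335^3·0.665^3 = 0.22112
  k=4: C(6,4)·0.335^4·0.665^2 = 0.08354
  k=5: C(6,5)·0.335^5·0.665^1 = 0.01683
  k=6: C(6,6)·0.335^6·0.665^0 = 0.00141
Total = 0.65212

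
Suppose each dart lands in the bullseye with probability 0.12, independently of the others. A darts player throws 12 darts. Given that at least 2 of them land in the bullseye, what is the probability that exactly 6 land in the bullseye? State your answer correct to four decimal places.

X ~ Binomial(12, 0.12). Want P(X=6 | X≥2) = P(X=6) / P(X≥2).
P(X=6) = C(12,6)·0.12^6·0.88^6 = 0.001281
P(X≥2) = 1 − 0.215671 − 0.352916 = 0.431412
Ratio = 0.001281 / 0.431412 = 0.002970

0.0030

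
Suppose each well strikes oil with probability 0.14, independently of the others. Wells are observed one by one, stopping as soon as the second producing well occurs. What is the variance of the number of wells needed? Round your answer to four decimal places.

Y = total wells until the second success; negative binomial with r=2, p=0.14.
Var(Y) = r(1−p)/p² = 2·0.86 / 0.14² = 87.755102

87.7551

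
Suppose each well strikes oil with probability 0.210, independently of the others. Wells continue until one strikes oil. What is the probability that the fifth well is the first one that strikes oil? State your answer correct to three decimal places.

Geometric (trials to first success), p = 0.21.
P(Y = 5) = (1−p)^4 · p = 0.3895 · 0.21 = 0.08180

0.082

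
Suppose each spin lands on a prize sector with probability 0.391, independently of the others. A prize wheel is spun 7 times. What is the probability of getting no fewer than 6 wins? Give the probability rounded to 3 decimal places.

X ~ Binomial(7, 0.391); P(X ≥ 6) = Σ C(7,k) p^k (1−p)^(7−k) over k:
  k=6: C(7,6)·0.391^6·0.609^1 = 0.01523
  k=7: C(7,7)·0.391^7·0.609^0 = 0.00140
Total = 0.01663

0.017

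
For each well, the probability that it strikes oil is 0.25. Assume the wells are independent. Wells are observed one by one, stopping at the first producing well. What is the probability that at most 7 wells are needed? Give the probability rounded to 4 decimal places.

0.8665

Y = number of wells to the first success; geometric, p = 0.25.
P(Y ≤ 7) = 1 − (1−p)^7 = 1 − 0.133484 = 0.866516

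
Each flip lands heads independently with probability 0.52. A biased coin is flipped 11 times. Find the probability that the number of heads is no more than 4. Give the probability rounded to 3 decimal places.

X ~ Binomial(11, 0.52); P(X ≤ 4) = Σ C(11,k) p^k (1−p)^(11−k) over k:
  k=0: C(11,0)·0.52^0·0.48^11 = 0.00031
  k=1: C(11,1)·0.52^1·0.48^10 = 0.00371
  k=2: C(11,2)·0.52^2·0.48^9 = 0.02012
  k=3: C(11,3)·0.52^3·0.48^8 = 0.06538
  k=4: C(11,4)·0.52^4·0.48^7 = 0.14165
Total = 0.23117

0.231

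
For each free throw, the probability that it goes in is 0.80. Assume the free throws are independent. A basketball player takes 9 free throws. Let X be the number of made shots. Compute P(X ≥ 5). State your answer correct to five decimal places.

X ~ Binomial(9, 0.80); P(X ≥ 5) = Σ C(9,k) p^k (1−p)^(9−k) over k:
  k=5: C(9,5)·0.80^5·0.20^4 = 0.0660603
  k=6: C(9,6)·0.80^6·0.20^3 = 0.1761608
  k=7: C(9,7)·0.80^7·0.20^2 = 0.3019899
  k=8: C(9,8)·0.80^8·0.20^1 = 0.3019899
  k=9: C(9,9)·0.80^9·0.20^0 = 0.1342177
Total = 0.9804186

0.98042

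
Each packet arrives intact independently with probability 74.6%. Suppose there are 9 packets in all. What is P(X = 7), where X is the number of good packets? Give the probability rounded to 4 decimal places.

0.2986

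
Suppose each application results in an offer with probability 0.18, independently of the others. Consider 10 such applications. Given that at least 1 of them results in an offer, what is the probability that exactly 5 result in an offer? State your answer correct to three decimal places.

X ~ Binomial(10, 0.18). Want P(X=5 | X≥1) = P(X=5) / P(X≥1).
P(X=5) = C(10,5)·0.18^5·0.82^5 = 0.01765
P(X≥1) = 1 − 0.13745 = 0.86255
Ratio = 0.01765 / 0.86255 = 0.02047

0.020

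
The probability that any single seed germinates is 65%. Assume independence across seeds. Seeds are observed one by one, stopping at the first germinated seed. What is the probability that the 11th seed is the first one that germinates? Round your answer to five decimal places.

Geometric (trials to first success), p = 0.65.
P(Y = 11) = (1−p)^10 · p = 2.7585e-05 · 0.65 = 0.0000179

0.00002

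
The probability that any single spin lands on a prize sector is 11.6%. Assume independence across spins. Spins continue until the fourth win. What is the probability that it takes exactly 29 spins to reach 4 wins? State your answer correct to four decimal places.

0.0272

Y = trial on which the fourth success occurs; negative binomial, r=4, p=0.116.
P(Y=29) = C(28,3) · p^4 · (1−p)^25
= 3276 · 0.00018106 · 0.045847 = 0.027195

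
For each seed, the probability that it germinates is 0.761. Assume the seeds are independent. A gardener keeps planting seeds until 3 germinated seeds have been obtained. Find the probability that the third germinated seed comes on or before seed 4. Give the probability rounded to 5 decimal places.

Finishing within 4 seeds ⇔ at least 3 successes in the first 4. With X ~ Binomial(4, 0.761), P(Y ≤ 4) = 1 − P(X ≤ 2).
  k=0: C(4,0)·0.761^0·0.239^4 = 0.0032628
  k=1: C(4,1)·0.761^1·0.239^3 = 0.0415564
  k=2: C(4,2)·0.761^2·0.239^2 = 0.1984798
1 − 0.2432991 = 0.7567009

0.75670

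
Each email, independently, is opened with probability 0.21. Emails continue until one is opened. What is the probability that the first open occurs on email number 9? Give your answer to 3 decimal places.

0.032

Geometric (trials to first success), p = 0.21.
P(Y = 9) = (1−p)^8 · p = 0.15171 · 0.21 = 0.03186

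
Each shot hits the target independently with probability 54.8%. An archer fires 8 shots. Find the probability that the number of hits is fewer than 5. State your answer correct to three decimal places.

X ~ Binomial(8, 0.548); P(X ≤ 4) = Σ C(8,k) p^k (1−p)^(8−k) over k:
  k=0: C(8,0)·0.548^0·0.452^8 = 0.00174
  k=1: C(8,1)·0.548^1·0.452^7 = 0.01690
  k=2: C(8,2)·0.548^2·0.452^6 = 0.07171
  k=3: C(8,3)·0.548^3·0.452^5 = 0.17387
  k=4: C(8,4)·0.548^4·0.452^4 = 0.26350
Total = 0.52771

0.528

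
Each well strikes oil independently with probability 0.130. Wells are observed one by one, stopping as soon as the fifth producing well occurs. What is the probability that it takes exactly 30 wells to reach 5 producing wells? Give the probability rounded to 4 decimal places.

0.0271

Y = trial on which the fifth success occurs; negative binomial, r=5, p=0.13.
P(Y=30) = C(29,4) · p^5 · (1−p)^25
= 23751 · 3.7129e-05 · 0.03076 = 0.027126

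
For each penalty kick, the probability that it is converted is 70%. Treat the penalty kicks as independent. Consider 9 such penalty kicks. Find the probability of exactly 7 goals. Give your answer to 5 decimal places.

X ~ Binomial(n=9, p=0.70).
P(X=7) = C(9,7) · p^7 · (1−p)^2
= 36 · 0.082354 · 0.09 = 0.2668279

0.26683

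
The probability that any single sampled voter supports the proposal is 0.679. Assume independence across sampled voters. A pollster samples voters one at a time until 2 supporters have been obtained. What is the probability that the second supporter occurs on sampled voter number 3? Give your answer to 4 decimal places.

0.2960

Y = trial on which the second success occurs; negative binomial, r=2, p=0.679.
P(Y=3) = C(2,1) · p^2 · (1−p)^1
= 2 · 0.46104 · 0.321 = 0.295988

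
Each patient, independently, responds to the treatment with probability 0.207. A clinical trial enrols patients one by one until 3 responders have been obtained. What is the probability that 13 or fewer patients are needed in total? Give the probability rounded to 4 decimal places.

Finishing within 13 patients ⇔ at least 3 successes in the first 13. With X ~ Binomial(13, 0.207), P(Y ≤ 13) = 1 − P(X ≤ 2).
  k=0: C(13,0)·0.207^0·0.793^13 = 0.049040
  k=1: C(13,1)·0.207^1·0.793^12 = 0.166415
  k=2: C(13,2)·0.207^2·0.793^11 = 0.260640
1 − 0.476094 = 0.523906

0.5239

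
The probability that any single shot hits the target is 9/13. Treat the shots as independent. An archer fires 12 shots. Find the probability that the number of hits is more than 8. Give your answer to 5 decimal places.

0.46895

X ~ Binomial(12, 0.692308); P(X ≥ 9) = Σ C(12,k) p^k (1−p)^(12−k) over k:
  k=9: C(12,9)·0.692308^9·0.307692^3 = 0.2341343
  k=10: C(12,10)·0.692308^10·0.307692^2 = 0.1580406
  k=11: C(12,11)·0.692308^11·0.307692^1 = 0.0646530
  k=12: C(12,12)·0.692308^12·0.307692^0 = 0.0121224
Total = 0.4689504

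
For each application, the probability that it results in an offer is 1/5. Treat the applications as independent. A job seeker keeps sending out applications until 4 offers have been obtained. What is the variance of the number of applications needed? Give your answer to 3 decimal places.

80.000

Y = total applications until the fourth success; negative binomial with r=4, p=0.20.
Var(Y) = r(1−p)/p² = 4·0.80 / 0.20² = 80.00000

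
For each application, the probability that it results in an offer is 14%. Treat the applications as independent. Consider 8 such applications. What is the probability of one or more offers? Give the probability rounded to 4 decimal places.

P(at least one) = 1 − P(none) = 1 − (1 − 0.14)^8
= 1 − 0.299218 = 0.700782

0.7008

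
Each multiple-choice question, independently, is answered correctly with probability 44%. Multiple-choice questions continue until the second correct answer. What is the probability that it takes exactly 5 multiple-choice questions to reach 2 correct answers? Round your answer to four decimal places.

Y = trial on which the second success occurs; negative binomial, r=2, p=0.44.
P(Y=5) = C(4,1) · p^2 · (1−p)^3
= 4 · 0.1936 · 0.17562 = 0.135997

0.1360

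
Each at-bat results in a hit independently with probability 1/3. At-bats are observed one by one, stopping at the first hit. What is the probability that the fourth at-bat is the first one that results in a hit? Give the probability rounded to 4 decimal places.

Geometric (trials to first success), p = 0.333333.
P(Y = 4) = (1−p)^3 · p = 0.2963 · 0.333333 = 0.098765

0.0988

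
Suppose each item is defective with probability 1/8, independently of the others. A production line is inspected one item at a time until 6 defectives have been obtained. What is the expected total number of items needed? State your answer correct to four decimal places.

48.0000

Y = total items until the sixth success; negative binomial with r=6, p=0.125.
E[Y] = r / p = 6 / 0.125 = 48.000000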